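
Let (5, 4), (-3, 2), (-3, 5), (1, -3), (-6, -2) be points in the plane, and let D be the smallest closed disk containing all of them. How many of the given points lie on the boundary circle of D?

The farthest pair is (5, 4)–(-6, -2) with squared distance 157. The circle on this segment as diameter has centre (-0.5, 1) and r² = 157/4 = 39.25.
Check (-3, 2): distance² to centre = 7.25 ≤ 39.25, so it lies inside.
All remaining points lie in this disk, and no smaller disk contains both endpoints, so this is the minimum enclosing circle.
The points at distance exactly r from the centre are (5, 4), (-6, -2) — 2 points.

2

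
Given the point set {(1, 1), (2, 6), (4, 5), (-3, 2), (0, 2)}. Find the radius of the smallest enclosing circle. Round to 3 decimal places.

3.808

A smallest enclosing disk is always determined by at most three of the input points on its boundary.
The farthest pair is (4, 5)–(-3, 2) with squared distance 58. The circle on this segment as diameter has centre (0.5, 3.5) and r² = 58/4 = 14.5.
Check (1, 1): distance² to centre = 6.5 ≤ 14.5, so it lies inside.
All remaining points lie in this disk, and no smaller disk contains both endpoints, so this is the minimum enclosing circle.
r = √(14.5) ≈ 3.808.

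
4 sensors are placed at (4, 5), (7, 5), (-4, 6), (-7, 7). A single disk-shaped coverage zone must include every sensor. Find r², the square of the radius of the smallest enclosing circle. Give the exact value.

50

The minimum enclosing circle of a finite set is fixed by two of the points (as a diameter) or three (as a circumcircle).
The farthest pair is (7, 5)–(-7, 7) with squared distance 200. The circle on this segment as diameter has centre (0, 6) and r² = 200/4 = 50.
Check (4, 5): distance² to centre = 17 ≤ 50, so it lies inside.
All remaining points lie in this disk, and no smaller disk contains both endpoints, so this is the minimum enclosing circle.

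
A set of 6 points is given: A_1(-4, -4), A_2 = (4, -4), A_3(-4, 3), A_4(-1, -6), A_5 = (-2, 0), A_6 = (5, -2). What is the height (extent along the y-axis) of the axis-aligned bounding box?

max y = 3, min y = -6, so height = 9.

9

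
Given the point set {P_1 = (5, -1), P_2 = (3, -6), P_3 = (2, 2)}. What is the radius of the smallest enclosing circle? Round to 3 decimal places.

Side lengths²: P_1P_2² = 29, P_1P_3² = 18, P_2P_3² = 65.
Since P_2P_3² = 65 ≥ 29 + 18 = 47, the angle opposite P_2P_3 is not acute, so the smallest enclosing circle has P_2P_3 as diameter.
Centre = midpoint of P_2P_3 = (2.5, -2), r² = 65/4 = 16.25.
r = √(16.25) ≈ 4.031.

4.031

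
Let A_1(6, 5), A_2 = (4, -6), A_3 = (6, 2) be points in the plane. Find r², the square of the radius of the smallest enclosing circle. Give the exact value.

Side lengths²: A_1A_2² = 125, A_1A_3² = 9, A_2A_3² = 68.
Since A_1A_2² = 125 ≥ 68 + 9 = 77, the angle opposite A_1A_2 is not acute, so the smallest enclosing circle has A_1A_2 as diameter.
Centre = midpoint of A_1A_2 = (5, -0.5), r² = 125/4 = 31.25.

31.25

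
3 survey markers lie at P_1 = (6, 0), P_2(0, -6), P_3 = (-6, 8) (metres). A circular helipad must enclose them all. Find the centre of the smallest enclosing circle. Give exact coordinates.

(-1.6, 1.6)

Side lengths²: P_1P_2² = 72, P_1P_3² = 208, P_2P_3² = 232.
Since P_2P_3² = 232 < 208 + 72 = 280, the triangle is acute, so the smallest enclosing circle is the circumcircle.
Circumcentre = (-1.6, 1.6), r² = 60.32.
Centre = (-1.6, 1.6).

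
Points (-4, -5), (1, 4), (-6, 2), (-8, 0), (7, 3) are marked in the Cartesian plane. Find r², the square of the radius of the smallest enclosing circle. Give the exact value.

By Welzl's lemma the MEC is supported by two points (diametrically opposite) or three points (on a circumcircle).
The farthest pair is (-8, 0)–(7, 3) with squared distance 234. The circle on this segment as diameter has centre (-0.5, 1.5) and r² = 234/4 = 58.5.
Check (-4, -5): distance² to centre = 54.5 ≤ 58.5, so it lies inside.
All remaining points lie in this disk, and no smaller disk contains both endpoints, so this is the minimum enclosing circle.

58.5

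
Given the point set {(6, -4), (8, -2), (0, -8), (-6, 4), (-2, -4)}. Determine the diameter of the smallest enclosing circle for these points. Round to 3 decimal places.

15.481

A smallest enclosing disk is always determined by at most three of the input points on its boundary.
The minimum enclosing circle is determined by three boundary points: (8, -2), (0, -8), (-6, 4).
Their circumcentre is (5/11, -3/11) with r² = 7250/121.
The farthest remaining point (6, -4) is at distance² 5402/121 ≤ 7250/121.
Diameter = 2r = 2√(7250/121) ≈ 15.481.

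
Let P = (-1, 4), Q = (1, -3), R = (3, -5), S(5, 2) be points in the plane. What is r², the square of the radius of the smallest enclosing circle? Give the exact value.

The minimum enclosing circle of a finite set is fixed by two of the points (as a diameter) or three (as a circumcircle).
The farthest pair is P–R with squared distance 97. The circle on this segment as diameter has centre (1, -0.5) and r² = 97/4 = 24.25.
Check Q: distance² to centre = 6.25 ≤ 24.25, so it lies inside.
All remaining points lie in this disk, and no smaller disk contains both endpoints, so this is the minimum enclosing circle.

24.25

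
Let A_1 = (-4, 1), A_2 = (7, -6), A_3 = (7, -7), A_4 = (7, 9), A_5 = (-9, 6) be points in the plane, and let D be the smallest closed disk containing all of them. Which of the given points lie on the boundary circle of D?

The minimum enclosing circle is determined by three boundary points: A_3, A_4, A_5.
Their circumcentre is (0.21875, 1) with r² = 109.9853515625.
The farthest remaining point A_2 is at distance² 94.9853515625 ≤ 109.9853515625.
The points at distance exactly r from the centre are A_3, A_4, A_5 — 3 points.

A_3, A_4, A_5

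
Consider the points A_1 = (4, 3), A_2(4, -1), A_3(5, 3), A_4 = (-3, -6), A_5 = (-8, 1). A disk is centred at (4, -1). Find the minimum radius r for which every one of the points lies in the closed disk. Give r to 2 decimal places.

The required radius is the distance from (4, -1) to the farthest point.
Squared distances: 16, 0, 17, 74, 148.
Maximum is 148, attained at A_5.
r = √148 ≈ 12.17.

12.17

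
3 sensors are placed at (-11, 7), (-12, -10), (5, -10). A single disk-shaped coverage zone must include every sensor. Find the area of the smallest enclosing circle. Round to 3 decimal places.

429.523

Call the three points A, B, C in the order given.
Side lengths²: AB² = 290, AC² = 545, BC² = 289.
Since AC² = 545 < 290 + 289 = 579, the triangle is acute, so the smallest enclosing circle is the circumcircle.
Circumcentre = (-3.5, -67/34), r² = 79025/578.
Area = π·r² = π·79025/578 ≈ 429.523.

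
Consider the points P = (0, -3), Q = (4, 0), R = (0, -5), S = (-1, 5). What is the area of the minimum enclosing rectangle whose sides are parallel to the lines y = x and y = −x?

In coordinates u = x + y, v = x − y the rectangle is axis-aligned; the map (x,y)→(u,v) scales areas by 2.
u-values: -3, 4, -5, 4; range = 4 − (-5) = 9.
v-values: 3, 4, 5, -6; range = 5 − (-6) = 11.
Area = (9 × 11) / 2 = 49.5.

49.5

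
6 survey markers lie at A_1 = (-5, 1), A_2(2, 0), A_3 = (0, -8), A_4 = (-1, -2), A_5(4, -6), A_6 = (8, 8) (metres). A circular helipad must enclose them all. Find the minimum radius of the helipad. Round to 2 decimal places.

8.95

The minimum enclosing circle is determined by three boundary points: A_1, A_3, A_6.
Their circumcentre is (74/19, 1/19) with r² = 28885/361.
The farthest remaining point A_5 is at distance² 13229/361 ≤ 28885/361.
r = √(28885/361) ≈ 8.95.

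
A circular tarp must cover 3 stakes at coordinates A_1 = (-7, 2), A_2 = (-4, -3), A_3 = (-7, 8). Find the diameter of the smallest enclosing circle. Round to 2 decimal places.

Side lengths²: A_1A_2² = 34, A_1A_3² = 36, A_2A_3² = 130.
Since A_2A_3² = 130 ≥ 36 + 34 = 70, the angle opposite A_2A_3 is not acute, so the smallest enclosing circle has A_2A_3 as diameter.
Centre = midpoint of A_2A_3 = (-5.5, 2.5), r² = 130/4 = 32.5.
Diameter = 2r = 2√(32.5) ≈ 11.40.

11.40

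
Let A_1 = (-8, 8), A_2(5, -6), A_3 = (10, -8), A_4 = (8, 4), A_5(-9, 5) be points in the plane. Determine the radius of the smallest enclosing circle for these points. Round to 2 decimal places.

By Welzl's lemma the MEC is supported by two points (diametrically opposite) or three points (on a circumcircle).
The farthest pair is A_1–A_3 with squared distance 580. The circle on this segment as diameter has centre (1, 0) and r² = 580/4 = 145.
Check A_2: distance² to centre = 52 ≤ 145, so it lies inside.
All remaining points lie in this disk, and no smaller disk contains both endpoints, so this is the minimum enclosing circle.
r = √145 ≈ 12.04.

12.04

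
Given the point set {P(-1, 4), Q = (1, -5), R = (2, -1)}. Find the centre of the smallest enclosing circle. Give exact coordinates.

(0, -0.5)

Side lengths²: PQ² = 85, PR² = 34, QR² = 17.
Since PQ² = 85 ≥ 34 + 17 = 51, the angle opposite PQ is not acute, so the smallest enclosing circle has PQ as diameter.
Centre = midpoint of PQ = (0, -0.5), r² = 85/4 = 21.25.
Centre = (0, -0.5).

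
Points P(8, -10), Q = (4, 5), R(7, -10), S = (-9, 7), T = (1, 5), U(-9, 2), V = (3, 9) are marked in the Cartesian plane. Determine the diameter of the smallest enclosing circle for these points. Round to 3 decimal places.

24.042

A smallest enclosing disk is always determined by at most three of the input points on its boundary.
The farthest pair is P–S with squared distance 578. The circle on this segment as diameter has centre (-0.5, -1.5) and r² = 578/4 = 144.5.
Check Q: distance² to centre = 62.5 ≤ 144.5, so it lies inside.
All remaining points lie in this disk, and no smaller disk contains both endpoints, so this is the minimum enclosing circle.
Diameter = 2r = 2√(144.5) ≈ 24.042.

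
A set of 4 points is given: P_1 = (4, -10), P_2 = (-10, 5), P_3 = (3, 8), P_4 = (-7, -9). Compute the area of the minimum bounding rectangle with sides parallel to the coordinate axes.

x ranges over [-10, 4], width 14.
y ranges over [-10, 8], height 18.
Area = 14 × 18 = 252.

252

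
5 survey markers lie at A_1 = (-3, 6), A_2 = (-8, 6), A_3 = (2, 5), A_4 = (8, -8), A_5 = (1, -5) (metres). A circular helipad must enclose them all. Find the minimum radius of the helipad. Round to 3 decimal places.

The minimum enclosing circle of a finite set is fixed by two of the points (as a diameter) or three (as a circumcircle).
The farthest pair is A_2–A_4 with squared distance 452. The circle on this segment as diameter has centre (0, -1) and r² = 452/4 = 113.
Check A_1: distance² to centre = 58 ≤ 113, so it lies inside.
All remaining points lie in this disk, and no smaller disk contains both endpoints, so this is the minimum enclosing circle.
r = √113 ≈ 10.630.

10.630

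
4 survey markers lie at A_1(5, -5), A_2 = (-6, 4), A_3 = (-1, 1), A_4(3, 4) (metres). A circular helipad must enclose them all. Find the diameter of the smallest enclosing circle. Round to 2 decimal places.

14.21

By Welzl's lemma the MEC is supported by two points (diametrically opposite) or three points (on a circumcircle).
The farthest pair is A_1–A_2 with squared distance 202. The circle on this segment as diameter has centre (-0.5, -0.5) and r² = 202/4 = 50.5.
Check A_3: distance² to centre = 2.5 ≤ 50.5, so it lies inside.
All remaining points lie in this disk, and no smaller disk contains both endpoints, so this is the minimum enclosing circle.
Diameter = 2r = 2√(50.5) ≈ 14.21.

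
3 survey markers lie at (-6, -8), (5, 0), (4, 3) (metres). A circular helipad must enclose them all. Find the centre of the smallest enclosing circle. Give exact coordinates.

(-1, -2.5)

Call the three points A, B, C in the order given.
Side lengths²: AB² = 185, AC² = 221, BC² = 10.
Since AC² = 221 ≥ 185 + 10 = 195, the angle opposite AC is not acute, so the smallest enclosing circle has AC as diameter.
Centre = midpoint of AC = (-1, -2.5), r² = 221/4 = 55.25.
Centre = (-1, -2.5).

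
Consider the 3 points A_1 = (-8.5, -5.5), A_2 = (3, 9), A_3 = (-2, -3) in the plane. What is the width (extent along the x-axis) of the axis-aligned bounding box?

11.5

max x = 3, min x = -8.5, so width = 11.5.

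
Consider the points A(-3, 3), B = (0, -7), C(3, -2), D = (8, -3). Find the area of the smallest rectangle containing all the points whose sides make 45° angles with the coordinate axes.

In coordinates u = x + y, v = x − y the rectangle is axis-aligned; the map (x,y)→(u,v) scales areas by 2.
u-values: 0, -7, 1, 5; range = 5 − (-7) = 12.
v-values: -6, 7, 5, 11; range = 11 − (-6) = 17.
Area = (12 × 17) / 2 = 102.

102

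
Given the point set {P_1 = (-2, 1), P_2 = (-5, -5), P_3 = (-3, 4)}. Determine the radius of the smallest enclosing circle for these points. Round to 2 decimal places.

Side lengths²: P_1P_2² = 45, P_1P_3² = 10, P_2P_3² = 85.
Since P_2P_3² = 85 ≥ 45 + 10 = 55, the angle opposite P_2P_3 is not acute, so the smallest enclosing circle has P_2P_3 as diameter.
Centre = midpoint of P_2P_3 = (-4, -0.5), r² = 85/4 = 21.25.
r = √(21.25) ≈ 4.61.

4.61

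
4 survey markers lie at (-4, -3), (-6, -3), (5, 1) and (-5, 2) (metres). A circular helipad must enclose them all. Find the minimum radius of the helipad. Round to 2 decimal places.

The minimum enclosing circle of a finite set is fixed by two of the points (as a diameter) or three (as a circumcircle).
The farthest pair is (-6, -3)–(5, 1) with squared distance 137. The circle on this segment as diameter has centre (-0.5, -1) and r² = 137/4 = 34.25.
Check (-4, -3): distance² to centre = 16.25 ≤ 34.25, so it lies inside.
All remaining points lie in this disk, and no smaller disk contains both endpoints, so this is the minimum enclosing circle.
r = √(34.25) ≈ 5.85.

5.85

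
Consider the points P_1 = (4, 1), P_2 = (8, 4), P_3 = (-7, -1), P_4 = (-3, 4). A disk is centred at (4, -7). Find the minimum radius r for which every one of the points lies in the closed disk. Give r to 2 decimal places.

13.04

The required radius is the distance from (4, -7) to the farthest point.
Squared distances: 64, 137, 157, 170.
Maximum is 170, attained at P_4.
r = √170 ≈ 13.04.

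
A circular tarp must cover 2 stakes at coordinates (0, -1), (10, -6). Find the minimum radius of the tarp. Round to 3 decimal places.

The smallest circle enclosing two points has them as diameter endpoints.
Centre = midpoint = (5, -3.5); r² = |(0, -1)−(10, -6)|²/4 = 125/4 = 31.25.
r = √(31.25) ≈ 5.590.

5.590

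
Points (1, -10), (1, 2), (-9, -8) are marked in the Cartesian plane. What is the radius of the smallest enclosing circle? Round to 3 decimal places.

7.211

Call the three points A, B, C in the order given.
Side lengths²: AB² = 144, AC² = 104, BC² = 200.
Since BC² = 200 < 144 + 104 = 248, the triangle is acute, so the smallest enclosing circle is the circumcircle.
Circumcentre = (-3, -4), r² = 52.
r = √52 ≈ 7.211.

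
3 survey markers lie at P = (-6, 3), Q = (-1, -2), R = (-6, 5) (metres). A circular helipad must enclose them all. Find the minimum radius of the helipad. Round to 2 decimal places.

4.30

Side lengths²: PQ² = 50, PR² = 4, QR² = 74.
Since QR² = 74 ≥ 50 + 4 = 54, the angle opposite QR is not acute, so the smallest enclosing circle has QR as diameter.
Centre = midpoint of QR = (-3.5, 1.5), r² = 74/4 = 18.5.
r = √(18.5) ≈ 4.30.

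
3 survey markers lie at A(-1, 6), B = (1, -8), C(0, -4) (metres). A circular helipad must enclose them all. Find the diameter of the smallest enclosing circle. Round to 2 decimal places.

14.14

Side lengths²: AB² = 200, AC² = 101, BC² = 17.
Since AB² = 200 ≥ 101 + 17 = 118, the angle opposite AB is not acute, so the smallest enclosing circle has AB as diameter.
Centre = midpoint of AB = (0, -1), r² = 200/4 = 50.
Diameter = 2r = 2√50 ≈ 14.14.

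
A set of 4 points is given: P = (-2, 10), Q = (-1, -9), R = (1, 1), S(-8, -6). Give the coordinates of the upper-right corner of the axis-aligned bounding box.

x-range [-8, 1], y-range [-9, 10].
The upper-right corner is (1, 10).

(1, 10)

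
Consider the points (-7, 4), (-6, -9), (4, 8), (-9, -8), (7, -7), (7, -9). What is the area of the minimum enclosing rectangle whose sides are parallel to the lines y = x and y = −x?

In coordinates u = x + y, v = x − y the rectangle is axis-aligned; the map (x,y)→(u,v) scales areas by 2.
u-values: -3, -15, 12, -17, 0, -2; range = 12 − (-17) = 29.
v-values: -11, 3, -4, -1, 14, 16; range = 16 − (-11) = 27.
Area = (29 × 27) / 2 = 391.5.

391.5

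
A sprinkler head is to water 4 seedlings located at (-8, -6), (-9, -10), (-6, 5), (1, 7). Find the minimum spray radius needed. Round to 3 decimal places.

9.862

By Welzl's lemma the MEC is supported by two points (diametrically opposite) or three points (on a circumcircle).
The farthest pair is (-9, -10)–(1, 7) with squared distance 389. The circle on this segment as diameter has centre (-4, -1.5) and r² = 389/4 = 97.25.
Check (-8, -6): distance² to centre = 36.25 ≤ 97.25, so it lies inside.
All remaining points lie in this disk, and no smaller disk contains both endpoints, so this is the minimum enclosing circle.
r = √(97.25) ≈ 9.862.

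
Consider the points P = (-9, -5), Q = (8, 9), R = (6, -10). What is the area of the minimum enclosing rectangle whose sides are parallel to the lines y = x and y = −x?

310

In coordinates u = x + y, v = x − y the rectangle is axis-aligned; the map (x,y)→(u,v) scales areas by 2.
u-values: -14, 17, -4; range = 17 − (-14) = 31.
v-values: -4, -1, 16; range = 16 − (-4) = 20.
Area = (31 × 20) / 2 = 310.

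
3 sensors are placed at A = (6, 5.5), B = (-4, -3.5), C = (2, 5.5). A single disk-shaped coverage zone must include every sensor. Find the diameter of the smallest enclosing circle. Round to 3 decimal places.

Side lengths²: AB² = 181, AC² = 16, BC² = 117.
Since AB² = 181 ≥ 117 + 16 = 133, the angle opposite AB is not acute, so the smallest enclosing circle has AB as diameter.
Centre = midpoint of AB = (1, 1), r² = 181/4 = 45.25.
Diameter = 2r = 2√(45.25) ≈ 13.454.

13.454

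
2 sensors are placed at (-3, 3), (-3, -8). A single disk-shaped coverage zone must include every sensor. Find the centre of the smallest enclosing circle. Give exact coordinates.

(-3, -2.5)

The smallest circle enclosing two points has them as diameter endpoints.
Centre = midpoint = (-3, -2.5); r² = |(-3, 3)−(-3, -8)|²/4 = 121/4 = 30.25.
Centre = (-3, -2.5).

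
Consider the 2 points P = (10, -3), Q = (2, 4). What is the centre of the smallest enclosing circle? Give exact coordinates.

The smallest circle enclosing two points has them as diameter endpoints.
Centre = midpoint = (6, 0.5); r² = |PQ|²/4 = 113/4 = 28.25.
Centre = (6, 0.5).

(6, 0.5)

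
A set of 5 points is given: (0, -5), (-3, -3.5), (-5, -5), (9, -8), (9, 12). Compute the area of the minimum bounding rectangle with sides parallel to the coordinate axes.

x ranges over [-5, 9], width 14.
y ranges over [-8, 12], height 20.
Area = 14 × 20 = 280.

280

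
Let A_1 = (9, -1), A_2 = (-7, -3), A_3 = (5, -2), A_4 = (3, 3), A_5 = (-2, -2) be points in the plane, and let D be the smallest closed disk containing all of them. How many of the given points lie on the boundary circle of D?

By Welzl's lemma the MEC is supported by two points (diametrically opposite) or three points (on a circumcircle).
The farthest pair is A_1–A_2 with squared distance 260. The circle on this segment as diameter has centre (1, -2) and r² = 260/4 = 65.
Check A_3: distance² to centre = 16 ≤ 65, so it lies inside.
All remaining points lie in this disk, and no smaller disk contains both endpoints, so this is the minimum enclosing circle.
The points at distance exactly r from the centre are A_1, A_2 — 2 points.

2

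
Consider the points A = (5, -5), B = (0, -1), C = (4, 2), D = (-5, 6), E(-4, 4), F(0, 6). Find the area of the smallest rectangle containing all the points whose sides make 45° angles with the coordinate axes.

In coordinates u = x + y, v = x − y the rectangle is axis-aligned; the map (x,y)→(u,v) scales areas by 2.
u-values: 0, -1, 6, 1, 0, 6; range = 6 − (-1) = 7.
v-values: 10, 1, 2, -11, -8, -6; range = 10 − (-11) = 21.
Area = (7 × 21) / 2 = 73.5.

73.5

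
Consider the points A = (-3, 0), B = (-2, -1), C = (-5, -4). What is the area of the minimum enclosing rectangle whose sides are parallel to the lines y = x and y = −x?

6

In coordinates u = x + y, v = x − y the rectangle is axis-aligned; the map (x,y)→(u,v) scales areas by 2.
u-values: -3, -3, -9; range = -3 − (-9) = 6.
v-values: -3, -1, -1; range = -1 − (-3) = 2.
Area = (6 × 2) / 2 = 6.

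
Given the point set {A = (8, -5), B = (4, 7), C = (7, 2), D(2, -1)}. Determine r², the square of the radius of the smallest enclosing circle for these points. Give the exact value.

40

The minimum enclosing circle of a finite set is fixed by two of the points (as a diameter) or three (as a circumcircle).
The farthest pair is A–B with squared distance 160. The circle on this segment as diameter has centre (6, 1) and r² = 160/4 = 40.
Check C: distance² to centre = 2 ≤ 40, so it lies inside.
All remaining points lie in this disk, and no smaller disk contains both endpoints, so this is the minimum enclosing circle.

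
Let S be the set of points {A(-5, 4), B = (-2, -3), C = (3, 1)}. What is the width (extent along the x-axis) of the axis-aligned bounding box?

8

max x = 3, min x = -5, so width = 8.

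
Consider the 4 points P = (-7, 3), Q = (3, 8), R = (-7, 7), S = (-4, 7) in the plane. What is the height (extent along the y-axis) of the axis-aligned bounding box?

5

max y = 8, min y = 3, so height = 5.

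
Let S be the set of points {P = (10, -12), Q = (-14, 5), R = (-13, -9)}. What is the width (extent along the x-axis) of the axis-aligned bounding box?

max x = 10, min x = -14, so width = 24.

24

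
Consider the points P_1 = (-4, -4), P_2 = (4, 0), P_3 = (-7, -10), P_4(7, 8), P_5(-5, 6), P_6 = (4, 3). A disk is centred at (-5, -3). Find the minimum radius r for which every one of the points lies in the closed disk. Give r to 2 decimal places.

The required radius is the distance from (-5, -3) to the farthest point.
Squared distances: 2, 90, 53, 265, 81, 117.
Maximum is 265, attained at P_4.
r = √265 ≈ 16.28.

16.28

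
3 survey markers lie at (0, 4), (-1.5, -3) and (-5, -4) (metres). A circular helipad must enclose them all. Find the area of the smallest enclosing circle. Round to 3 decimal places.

69.900

Call the three points A, B, C in the order given.
Side lengths²: AB² = 51.25, AC² = 89, BC² = 13.25.
Since AC² = 89 ≥ 51.25 + 13.25 = 64.5, the angle opposite AC is not acute, so the smallest enclosing circle has AC as diameter.
Centre = midpoint of AC = (-2.5, 0), r² = 89/4 = 22.25.
Area = π·r² = π·22.25 ≈ 69.900.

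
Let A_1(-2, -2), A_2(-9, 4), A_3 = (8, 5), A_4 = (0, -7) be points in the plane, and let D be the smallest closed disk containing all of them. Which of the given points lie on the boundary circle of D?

A_2, A_3, A_4

The minimum enclosing circle of a finite set is fixed by two of the points (as a diameter) or three (as a circumcircle).
The minimum enclosing circle is determined by three boundary points: A_2, A_3, A_4.
Their circumcentre is (-17/49, 93/49) with r² = 190385/2401.
The farthest remaining point A_1 is at distance² 43042/2401 ≤ 190385/2401.
The points at distance exactly r from the centre are A_2, A_3, A_4 — 3 points.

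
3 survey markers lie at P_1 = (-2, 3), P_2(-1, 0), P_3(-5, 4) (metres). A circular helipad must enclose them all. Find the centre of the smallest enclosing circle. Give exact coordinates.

Side lengths²: P_1P_2² = 10, P_1P_3² = 10, P_2P_3² = 32.
Since P_2P_3² = 32 ≥ 10 + 10 = 20, the angle opposite P_2P_3 is not acute, so the smallest enclosing circle has P_2P_3 as diameter.
Centre = midpoint of P_2P_3 = (-3, 2), r² = 32/4 = 8.
Centre = (-3, 2).

(-3, 2)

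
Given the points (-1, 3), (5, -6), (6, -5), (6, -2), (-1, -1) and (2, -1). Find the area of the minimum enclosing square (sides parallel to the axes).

81

The bounding box has width 7 and height 9.
An axis-aligned square enclosing the set must have side ≥ max(width, height).
So the minimum side is max(7, 9) = 9.
Area = 9² = 81.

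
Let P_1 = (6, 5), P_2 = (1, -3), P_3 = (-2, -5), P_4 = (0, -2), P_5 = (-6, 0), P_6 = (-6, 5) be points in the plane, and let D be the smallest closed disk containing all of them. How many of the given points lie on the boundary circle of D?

3

A smallest enclosing disk is always determined by at most three of the input points on its boundary.
The minimum enclosing circle is determined by three boundary points: P_1, P_3, P_6.
Their circumcentre is (0, 1.6) with r² = 47.56.
The farthest remaining point P_5 is at distance² 38.56 ≤ 47.56.
The points at distance exactly r from the centre are P_1, P_3, P_6 — 3 points.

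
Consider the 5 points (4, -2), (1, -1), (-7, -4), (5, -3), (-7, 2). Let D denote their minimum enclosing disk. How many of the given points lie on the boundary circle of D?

A smallest enclosing disk is always determined by at most three of the input points on its boundary.
The minimum enclosing circle is determined by three boundary points: (-7, -4), (5, -3), (-7, 2).
Their circumcentre is (-29/24, -1) with r² = 24505/576.
The farthest remaining point (4, -2) is at distance² 16201/576 ≤ 24505/576.
The points at distance exactly r from the centre are (-7, -4), (5, -3), (-7, 2) — 3 points.

3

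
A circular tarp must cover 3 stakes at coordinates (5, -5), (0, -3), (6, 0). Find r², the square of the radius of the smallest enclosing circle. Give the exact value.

1885/162

Call the three points A, B, C in the order given.
Side lengths²: AB² = 29, AC² = 26, BC² = 45.
Since BC² = 45 < 29 + 26 = 55, the triangle is acute, so the smallest enclosing circle is the circumcircle.
Circumcentre = (59/18, -37/18), r² = 1885/162.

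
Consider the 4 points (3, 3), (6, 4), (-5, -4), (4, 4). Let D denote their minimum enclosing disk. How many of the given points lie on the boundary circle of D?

The farthest pair is (6, 4)–(-5, -4) with squared distance 185. The circle on this segment as diameter has centre (0.5, 0) and r² = 185/4 = 46.25.
Check (3, 3): distance² to centre = 15.25 ≤ 46.25, so it lies inside.
All remaining points lie in this disk, and no smaller disk contains both endpoints, so this is the minimum enclosing circle.
The points at distance exactly r from the centre are (6, 4), (-5, -4) — 2 points.

2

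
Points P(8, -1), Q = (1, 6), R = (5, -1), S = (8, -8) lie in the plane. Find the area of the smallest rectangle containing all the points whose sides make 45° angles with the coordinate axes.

73.5

In coordinates u = x + y, v = x − y the rectangle is axis-aligned; the map (x,y)→(u,v) scales areas by 2.
u-values: 7, 7, 4, 0; range = 7 − 0 = 7.
v-values: 9, -5, 6, 16; range = 16 − (-5) = 21.
Area = (7 × 21) / 2 = 73.5.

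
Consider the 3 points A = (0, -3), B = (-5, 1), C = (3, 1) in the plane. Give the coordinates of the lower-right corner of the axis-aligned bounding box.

x-range [-5, 3], y-range [-3, 1].
The lower-right corner is (3, -3).

(3, -3)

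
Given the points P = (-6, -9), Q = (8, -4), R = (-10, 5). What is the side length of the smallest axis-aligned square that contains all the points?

The bounding box has width 18 and height 14.
An axis-aligned square enclosing the set must have side ≥ max(width, height).
So the minimum side is max(18, 14) = 18.

18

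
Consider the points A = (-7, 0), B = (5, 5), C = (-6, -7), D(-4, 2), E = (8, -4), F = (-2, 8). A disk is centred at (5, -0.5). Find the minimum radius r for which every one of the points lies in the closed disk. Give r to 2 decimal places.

12.78

The required radius is the distance from (5, -0.5) to the farthest point.
Squared distances: 144.25, 30.25, 163.25, 87.25, 21.25, 121.25.
Maximum is 163.25, attained at C.
r = √(163.25) ≈ 12.78.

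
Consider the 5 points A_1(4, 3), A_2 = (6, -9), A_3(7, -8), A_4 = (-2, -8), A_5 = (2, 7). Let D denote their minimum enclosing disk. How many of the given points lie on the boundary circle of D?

3

The minimum enclosing circle of a finite set is fixed by two of the points (as a diameter) or three (as a circumcircle).
The minimum enclosing circle is determined by three boundary points: A_2, A_4, A_5.
Their circumcentre is (90/31, -79/62) with r² = 266305/3844.
The farthest remaining point A_3 is at distance² 238405/3844 ≤ 266305/3844.
The points at distance exactly r from the centre are A_2, A_4, A_5 — 3 points.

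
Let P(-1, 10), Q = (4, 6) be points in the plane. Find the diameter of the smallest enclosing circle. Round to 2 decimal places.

6.40

The smallest circle enclosing two points has them as diameter endpoints.
Centre = midpoint = (1.5, 8); r² = |PQ|²/4 = 41/4 = 10.25.
Diameter = 2r = 2√(10.25) ≈ 6.40.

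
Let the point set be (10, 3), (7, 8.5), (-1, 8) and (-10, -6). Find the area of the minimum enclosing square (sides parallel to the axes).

The bounding box has width 20 and height 14.5.
An axis-aligned square enclosing the set must have side ≥ max(width, height).
So the minimum side is max(20, 14.5) = 20.
Area = 20² = 400.

400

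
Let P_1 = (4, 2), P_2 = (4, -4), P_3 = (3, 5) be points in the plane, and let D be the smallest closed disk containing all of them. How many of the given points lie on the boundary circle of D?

Side lengths²: P_1P_2² = 36, P_1P_3² = 10, P_2P_3² = 82.
Since P_2P_3² = 82 ≥ 36 + 10 = 46, the angle opposite P_2P_3 is not acute, so the smallest enclosing circle has P_2P_3 as diameter.
Centre = midpoint of P_2P_3 = (3.5, 0.5), r² = 82/4 = 20.5.
The points at distance exactly r from the centre are P_2, P_3 — 2 points.

2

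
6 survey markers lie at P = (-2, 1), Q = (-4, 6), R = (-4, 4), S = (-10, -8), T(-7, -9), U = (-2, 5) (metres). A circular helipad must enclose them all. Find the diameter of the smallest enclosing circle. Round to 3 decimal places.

15.350

By Welzl's lemma the MEC is supported by two points (diametrically opposite) or three points (on a circumcircle).
The minimum enclosing circle is determined by three boundary points: Q, S, T.
Their circumcentre is (-6.125, -1.375) with r² = 58.90625.
The farthest remaining point U is at distance² 57.65625 ≤ 58.90625.
Diameter = 2r = 2√(58.90625) ≈ 15.350.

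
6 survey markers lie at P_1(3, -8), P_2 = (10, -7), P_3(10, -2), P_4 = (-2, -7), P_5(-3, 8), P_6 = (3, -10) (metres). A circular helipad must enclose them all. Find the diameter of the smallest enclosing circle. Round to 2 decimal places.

19.92

A smallest enclosing disk is always determined by at most three of the input points on its boundary.
The minimum enclosing circle is determined by three boundary points: P_2, P_5, P_6.
Their circumcentre is (2.875, -1/24) with r² = 28565/288.
The farthest remaining point P_4 is at distance² 20789/288 ≤ 28565/288.
Diameter = 2r = 2√(28565/288) ≈ 19.92.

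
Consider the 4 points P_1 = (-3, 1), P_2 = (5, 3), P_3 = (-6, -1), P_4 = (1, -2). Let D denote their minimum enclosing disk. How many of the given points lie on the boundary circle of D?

2

By Welzl's lemma the MEC is supported by two points (diametrically opposite) or three points (on a circumcircle).
The farthest pair is P_2–P_3 with squared distance 137. The circle on this segment as diameter has centre (-0.5, 1) and r² = 137/4 = 34.25.
Check P_1: distance² to centre = 6.25 ≤ 34.25, so it lies inside.
All remaining points lie in this disk, and no smaller disk contains both endpoints, so this is the minimum enclosing circle.
The points at distance exactly r from the centre are P_2, P_3 — 2 points.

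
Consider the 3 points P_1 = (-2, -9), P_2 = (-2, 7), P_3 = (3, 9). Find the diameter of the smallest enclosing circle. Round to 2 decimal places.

18.68

Side lengths²: P_1P_2² = 256, P_1P_3² = 349, P_2P_3² = 29.
Since P_1P_3² = 349 ≥ 256 + 29 = 285, the angle opposite P_1P_3 is not acute, so the smallest enclosing circle has P_1P_3 as diameter.
Centre = midpoint of P_1P_3 = (0.5, 0), r² = 349/4 = 87.25.
Diameter = 2r = 2√(87.25) ≈ 18.68.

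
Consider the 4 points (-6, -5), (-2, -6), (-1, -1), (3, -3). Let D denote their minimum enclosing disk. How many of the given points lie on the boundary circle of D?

The farthest pair is (-6, -5)–(3, -3) with squared distance 85. The circle on this segment as diameter has centre (-1.5, -4) and r² = 85/4 = 21.25.
Check (-2, -6): distance² to centre = 4.25 ≤ 21.25, so it lies inside.
All remaining points lie in this disk, and no smaller disk contains both endpoints, so this is the minimum enclosing circle.
The points at distance exactly r from the centre are (-6, -5), (3, -3) — 2 points.

2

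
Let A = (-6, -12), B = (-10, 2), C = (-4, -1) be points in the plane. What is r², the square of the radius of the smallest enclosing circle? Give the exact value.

53

Side lengths²: AB² = 212, AC² = 125, BC² = 45.
Since AB² = 212 ≥ 125 + 45 = 170, the angle opposite AB is not acute, so the smallest enclosing circle has AB as diameter.
Centre = midpoint of AB = (-8, -5), r² = 212/4 = 53.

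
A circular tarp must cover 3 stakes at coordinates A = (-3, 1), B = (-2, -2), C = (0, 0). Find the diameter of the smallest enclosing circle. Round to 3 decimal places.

3.536

Side lengths²: AB² = 10, AC² = 10, BC² = 8.
Since AC² = 10 < 10 + 8 = 18, the triangle is acute, so the smallest enclosing circle is the circumcircle.
Circumcentre = (-1.75, -0.25), r² = 3.125.
Diameter = 2r = 2√(3.125) ≈ 3.536.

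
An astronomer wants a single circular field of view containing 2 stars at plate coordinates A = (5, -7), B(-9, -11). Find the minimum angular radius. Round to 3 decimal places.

7.280

The smallest circle enclosing two points has them as diameter endpoints.
Centre = midpoint = (-2, -9); r² = |AB|²/4 = 212/4 = 53.
r = √53 ≈ 7.280.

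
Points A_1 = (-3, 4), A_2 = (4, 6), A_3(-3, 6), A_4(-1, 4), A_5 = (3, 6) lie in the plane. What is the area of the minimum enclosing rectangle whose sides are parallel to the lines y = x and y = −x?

In coordinates u = x + y, v = x − y the rectangle is axis-aligned; the map (x,y)→(u,v) scales areas by 2.
u-values: 1, 10, 3, 3, 9; range = 10 − 1 = 9.
v-values: -7, -2, -9, -5, -3; range = -2 − (-9) = 7.
Area = (9 × 7) / 2 = 31.5.

31.5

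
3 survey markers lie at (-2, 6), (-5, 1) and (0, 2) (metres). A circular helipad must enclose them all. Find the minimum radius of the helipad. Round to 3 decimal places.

Call the three points A, B, C in the order given.
Side lengths²: AB² = 34, AC² = 20, BC² = 26.
Since AB² = 34 < 26 + 20 = 46, the triangle is acute, so the smallest enclosing circle is the circumcircle.
Circumcentre = (-31/11, 34/11), r² = 1105/121.
r = √(1105/121) ≈ 3.022.

3.022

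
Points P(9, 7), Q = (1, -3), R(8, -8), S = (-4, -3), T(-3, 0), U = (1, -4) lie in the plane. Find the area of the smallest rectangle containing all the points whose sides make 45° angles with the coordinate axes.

218.5

In coordinates u = x + y, v = x − y the rectangle is axis-aligned; the map (x,y)→(u,v) scales areas by 2.
u-values: 16, -2, 0, -7, -3, -3; range = 16 − (-7) = 23.
v-values: 2, 4, 16, -1, -3, 5; range = 16 − (-3) = 19.
Area = (23 × 19) / 2 = 218.5.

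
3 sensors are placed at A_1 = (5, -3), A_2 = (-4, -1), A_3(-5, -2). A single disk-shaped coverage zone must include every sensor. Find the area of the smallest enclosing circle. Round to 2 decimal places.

79.33

Side lengths²: A_1A_2² = 85, A_1A_3² = 101, A_2A_3² = 2.
Since A_1A_3² = 101 ≥ 85 + 2 = 87, the angle opposite A_1A_3 is not acute, so the smallest enclosing circle has A_1A_3 as diameter.
Centre = midpoint of A_1A_3 = (0, -2.5), r² = 101/4 = 25.25.
Area = π·r² = π·25.25 ≈ 79.33.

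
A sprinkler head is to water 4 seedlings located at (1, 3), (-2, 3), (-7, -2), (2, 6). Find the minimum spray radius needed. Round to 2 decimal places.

6.02

The farthest pair is (-7, -2)–(2, 6) with squared distance 145. The circle on this segment as diameter has centre (-2.5, 2) and r² = 145/4 = 36.25.
Check (1, 3): distance² to centre = 13.25 ≤ 36.25, so it lies inside.
All remaining points lie in this disk, and no smaller disk contains both endpoints, so this is the minimum enclosing circle.
r = √(36.25) ≈ 6.02.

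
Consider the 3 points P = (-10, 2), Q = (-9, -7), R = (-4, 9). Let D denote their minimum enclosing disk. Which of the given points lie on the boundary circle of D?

Q, R

Side lengths²: PQ² = 82, PR² = 85, QR² = 281.
Since QR² = 281 ≥ 85 + 82 = 167, the angle opposite QR is not acute, so the smallest enclosing circle has QR as diameter.
Centre = midpoint of QR = (-6.5, 1), r² = 281/4 = 70.25.
The points at distance exactly r from the centre are Q, R — 2 points.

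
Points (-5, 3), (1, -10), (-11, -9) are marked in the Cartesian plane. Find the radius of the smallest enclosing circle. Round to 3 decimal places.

Call the three points A, B, C in the order given.
Side lengths²: AB² = 205, AC² = 180, BC² = 145.
Since AB² = 205 < 180 + 145 = 325, the triangle is acute, so the smallest enclosing circle is the circumcircle.
Circumcentre = (-4.6, -4.7), r² = 59.45.
r = √(59.45) ≈ 7.710.

7.710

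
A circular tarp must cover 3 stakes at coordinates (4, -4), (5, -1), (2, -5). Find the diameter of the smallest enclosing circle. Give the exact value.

5

Call the three points A, B, C in the order given.
Side lengths²: AB² = 10, AC² = 5, BC² = 25.
Since BC² = 25 ≥ 10 + 5 = 15, the angle opposite BC is not acute, so the smallest enclosing circle has BC as diameter.
Centre = midpoint of BC = (3.5, -3), r² = 25/4 = 6.25.
Diameter = 2r = 2√(6.25) = 5.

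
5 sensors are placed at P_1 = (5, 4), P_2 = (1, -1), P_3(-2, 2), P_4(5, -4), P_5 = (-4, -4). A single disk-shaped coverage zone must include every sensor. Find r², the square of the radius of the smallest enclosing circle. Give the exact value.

36.25

A smallest enclosing disk is always determined by at most three of the input points on its boundary.
The farthest pair is P_1–P_5 with squared distance 145. The circle on this segment as diameter has centre (0.5, 0) and r² = 145/4 = 36.25.
Check P_2: distance² to centre = 1.25 ≤ 36.25, so it lies inside.
All remaining points lie in this disk, and no smaller disk contains both endpoints, so this is the minimum enclosing circle.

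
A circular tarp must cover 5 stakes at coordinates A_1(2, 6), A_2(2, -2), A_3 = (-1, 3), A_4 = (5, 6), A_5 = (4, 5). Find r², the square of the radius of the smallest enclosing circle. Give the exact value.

6205/338

The minimum enclosing circle is determined by three boundary points: A_2, A_3, A_4.
Their circumcentre is (83/26, 55/26) with r² = 6205/338.
The farthest remaining point A_1 is at distance² 5581/338 ≤ 6205/338.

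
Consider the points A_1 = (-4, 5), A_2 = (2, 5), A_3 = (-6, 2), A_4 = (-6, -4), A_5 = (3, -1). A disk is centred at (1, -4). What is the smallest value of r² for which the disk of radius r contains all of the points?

106

The required radius is the distance from (1, -4) to the farthest point.
Squared distances: 106, 82, 85, 49, 13.
Maximum is 106, attained at A_1.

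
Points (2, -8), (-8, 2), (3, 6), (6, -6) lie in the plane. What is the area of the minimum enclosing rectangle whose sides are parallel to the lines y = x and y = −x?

In coordinates u = x + y, v = x − y the rectangle is axis-aligned; the map (x,y)→(u,v) scales areas by 2.
u-values: -6, -6, 9, 0; range = 9 − (-6) = 15.
v-values: 10, -10, -3, 12; range = 12 − (-10) = 22.
Area = (15 × 22) / 2 = 165.

165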